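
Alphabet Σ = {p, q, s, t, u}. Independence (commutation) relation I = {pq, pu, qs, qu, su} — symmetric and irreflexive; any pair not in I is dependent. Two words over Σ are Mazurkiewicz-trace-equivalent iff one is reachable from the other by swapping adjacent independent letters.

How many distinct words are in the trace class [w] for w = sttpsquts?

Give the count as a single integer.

piece 0:s — minimal
piece 1:t rests on {0:s}
piece 2:t rests on {1:t}
piece 3:p rests on {2:t}
piece 4:s rests on {3:p}
piece 5:q rests on {2:t}
piece 6:u rests on {2:t}
piece 7:t rests on {4:s, 5:q, 6:u}
piece 8:s rests on {7:t}
minimal pieces: {0:s}
ways to finish when only these pieces remain (= sum over removing one remaining piece with nothing left below it):
  1 left: {8}→1
  2 left: {7,8}→1
  3 left: {4,7,8}→1  {5,7,8}→1  {6,7,8}→1
  4 left: {3,4,7,8}→1  {4,5,7,8}→2  {4,6,7,8}→2  {5,6,7,8}→2
  5 left: {3,4,5,7,8}→3  {3,4,6,7,8}→3  {4,5,6,7,8}→6
  6 left: {3,4,5,6,7,8}→12
  7 left: {2,3,4,5,6,7,8}→12
  placing 0:s first → 12 extensions

12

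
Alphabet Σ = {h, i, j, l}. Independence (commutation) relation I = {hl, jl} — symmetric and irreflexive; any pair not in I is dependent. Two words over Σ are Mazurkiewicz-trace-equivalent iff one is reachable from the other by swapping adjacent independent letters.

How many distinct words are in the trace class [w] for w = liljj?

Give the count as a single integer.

drop 0:l onto floor
drop 1:i onto {0:l}
drop 2:l onto {1:i}
drop 3:j onto {1:i}
drop 4:j onto {3:j}
ground layer = {0:l}
drop-orders for the pieces not yet dropped (sum over which currently-grounded one goes next):
  1 to go: {2} 1  {4} 1
  2 to go: {2,4} 2  {3,4} 1
  3 to go: {2,3,4} 3
  if 0:l drops first: 3 orders

3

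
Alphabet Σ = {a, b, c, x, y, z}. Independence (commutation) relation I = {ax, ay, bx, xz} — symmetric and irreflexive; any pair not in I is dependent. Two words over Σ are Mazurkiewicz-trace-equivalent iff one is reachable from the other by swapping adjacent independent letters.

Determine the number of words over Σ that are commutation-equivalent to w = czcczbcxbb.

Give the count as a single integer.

0(c) covers ∅
1(z) covers 0:c
2(c) covers 1:z
3(c) covers 2:c
4(z) covers 3:c
5(b) covers 4:z
6(c) covers 5:b
7(x) covers 6:c
8(b) covers 6:c
9(b) covers 8:b
floor of heap: 0:c
completions by unplaced set U, small U first (add the entries for U minus each lowest piece of U):
  |U|=1: {7}:1  {9}:1
  |U|=2: {7,9}:2  {8,9}:1
  |U|=3: {7,8,9}:3
  |U|=4: {6,7,8,9}:3
  |U|=5: {5,6,7,8,9}:3
  |U|=6: {4,5,6,7,8,9}:3
  |U|=7: {3,4,5,6,7,8,9}:3
  |U|=8: {2,3,4,5,6,7,8,9}:3
  start at 0(c): 3

3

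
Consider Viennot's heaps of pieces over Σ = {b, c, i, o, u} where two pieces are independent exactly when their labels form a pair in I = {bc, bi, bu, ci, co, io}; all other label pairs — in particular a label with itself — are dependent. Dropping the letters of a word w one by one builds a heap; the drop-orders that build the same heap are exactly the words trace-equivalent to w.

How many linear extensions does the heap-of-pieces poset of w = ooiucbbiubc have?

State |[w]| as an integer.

392

0(o) covers ∅
1(o) covers 0:o
2(i) covers ∅
3(u) covers 1:o, 2:i
4(c) covers 3:u
5(b) covers 1:o
6(b) covers 5:b
7(i) covers 3:u
8(u) covers 4:c, 7:i
9(b) covers 6:b
10(c) covers 8:u
floor of heap: 0:o, 2:i
completions by unplaced set U, small U first (add the entries for U minus each lowest piece of U):
  |U|=1: {9}:1  {10}:1
  |U|=2: {6,9}:1  {8,10}:1  {9,10}:2
  |U|=3: {4,8,10}:1  {5,6,9}:1  {6,9,10}:3  {7,8,10}:1  {8,9,10}:3
  |U|=4: {4,7,8,10}:2  {4,8,9,10}:4  {5,6,9,10}:4  {6,8,9,10}:6  {7,8,9,10}:4
  |U|=5: {3,4,7,8,10}:2  {4,6,8,9,10}:10  {4,7,8,9,10}:10  {5,6,8,9,10}:10  {6,7,8,9,10}:10
  |U|=6: {2,3,4,7,8,10}:2  {3,4,7,8,9,10}:12  {4,5,6,8,9,10}:20  {4,6,7,8,9,10}:30  {5,6,7,8,9,10}:20
  |U|=7: {2,3,4,7,8,9,10}:14  {3,4,6,7,8,9,10}:42  {4,5,6,7,8,9,10}:70
  |U|=8: {2,3,4,6,7,8,9,10}:56  {3,4,5,6,7,8,9,10}:112
  |U|=9: {1,3,4,5,6,7,8,9,10}:112  {2,3,4,5,6,7,8,9,10}:168
  start at 0(o): 280
  start at 2(i): 112
sum over floor = 392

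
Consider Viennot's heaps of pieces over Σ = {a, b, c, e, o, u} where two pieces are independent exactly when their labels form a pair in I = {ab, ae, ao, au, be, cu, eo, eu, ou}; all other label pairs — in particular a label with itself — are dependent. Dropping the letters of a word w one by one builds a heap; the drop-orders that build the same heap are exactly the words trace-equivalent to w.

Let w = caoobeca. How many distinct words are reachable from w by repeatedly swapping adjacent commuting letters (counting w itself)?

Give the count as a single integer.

drop 0:c onto floor
drop 1:a onto {0:c}
drop 2:o onto {0:c}
drop 3:o onto {2:o}
drop 4:b onto {3:o}
drop 5:e onto {0:c}
drop 6:c onto {1:a, 4:b, 5:e}
drop 7:a onto {6:c}
ground layer = {0:c}
drop-orders for the pieces not yet dropped (sum over which currently-grounded one goes next):
  1 to go: {7} 1
  2 to go: {6,7} 1
  3 to go: {1,6,7} 1  {4,6,7} 1  {5,6,7} 1
  4 to go: {1,4,6,7} 2  {1,5,6,7} 2  {3,4,6,7} 1  {4,5,6,7} 2
  5 to go: {1,3,4,6,7} 3  {1,4,5,6,7} 6  {2,3,4,6,7} 1  {3,4,5,6,7} 3
  6 to go: {1,2,3,4,6,7} 4  {1,3,4,5,6,7} 12  {2,3,4,5,6,7} 4
  if 0:c drops first: 20 orders

20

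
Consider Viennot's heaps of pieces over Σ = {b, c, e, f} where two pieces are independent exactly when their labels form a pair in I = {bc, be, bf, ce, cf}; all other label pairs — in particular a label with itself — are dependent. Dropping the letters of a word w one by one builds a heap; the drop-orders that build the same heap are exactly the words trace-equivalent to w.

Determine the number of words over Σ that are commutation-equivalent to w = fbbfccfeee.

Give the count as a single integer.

1260

drop 0:f onto floor
drop 1:b onto floor
drop 2:b onto {1:b}
drop 3:f onto {0:f}
drop 4:c onto floor
drop 5:c onto {4:c}
drop 6:f onto {3:f}
drop 7:e onto {6:f}
drop 8:e onto {7:e}
drop 9:e onto {8:e}
ground layer = {0:f, 1:b, 4:c}
drop-orders for the pieces not yet dropped (sum over which currently-grounded one goes next):
  1 to go: {2} 1  {5} 1  {9} 1
  2 to go: {1,2} 1  {2,5} 2  {2,9} 2  {4,5} 1  {5,9} 2  {8,9} 1
  3 to go: {1,2,5} 3  {1,2,9} 3  {2,4,5} 3  {2,5,9} 6  {2,8,9} 3  {4,5,9} 3  {5,8,9} 3  {7,8,9} 1
  4 to go: {1,2,4,5} 6  {1,2,5,9} 12  {1,2,8,9} 6  {2,4,5,9} 12  {2,5,8,9} 12  {2,7,8,9} 4  {4,5,8,9} 6  {5,7,8,9} 4  {6,7,8,9} 1
  5 to go: {1,2,4,5,9} 30  {1,2,5,8,9} 30  {1,2,7,8,9} 10  {2,4,5,8,9} 30  {2,5,7,8,9} 20  {2,6,7,8,9} 5  {3,6,7,8,9} 1  {4,5,7,8,9} 10  {5,6,7,8,9} 5
  6 to go: {0,3,6,7,8,9} 1  {1,2,4,5,8,9} 90  {1,2,5,7,8,9} 60  {1,2,6,7,8,9} 15  {2,3,6,7,8,9} 6  {2,4,5,7,8,9} 60  {2,5,6,7,8,9} 30  {3,5,6,7,8,9} 6  {4,5,6,7,8,9} 15
  7 to go: {0,2,3,6,7,8,9} 7  {0,3,5,6,7,8,9} 7  {1,2,3,6,7,8,9} 21  {1,2,4,5,7,8,9} 210  {1,2,5,6,7,8,9} 105  {2,3,5,6,7,8,9} 42  {2,4,5,6,7,8,9} 105  {3,4,5,6,7,8,9} 21
  8 to go: {0,1,2,3,6,7,8,9} 28  {0,2,3,5,6,7,8,9} 56  {0,3,4,5,6,7,8,9} 28  {1,2,3,5,6,7,8,9} 168  {1,2,4,5,6,7,8,9} 420  {2,3,4,5,6,7,8,9} 168
  if 0:f drops first: 756 orders
  if 1:b drops first: 252 orders
  if 4:c drops first: 252 orders
heap linearizations: 1260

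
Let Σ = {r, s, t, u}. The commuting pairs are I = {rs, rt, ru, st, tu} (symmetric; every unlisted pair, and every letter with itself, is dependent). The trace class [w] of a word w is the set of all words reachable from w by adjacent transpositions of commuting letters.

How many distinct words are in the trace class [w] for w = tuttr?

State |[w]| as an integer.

piece 0:t — minimal
piece 1:u — minimal
piece 2:t rests on {0:t}
piece 3:t rests on {2:t}
piece 4:r — minimal
minimal pieces: {0:t, 1:u, 4:r}
ways to finish when only these pieces remain (= sum over removing one remaining piece with nothing left below it):
  1 left: {1}→1  {3}→1  {4}→1
  2 left: {1,3}→2  {1,4}→2  {2,3}→1  {3,4}→2
  3 left: {0,2,3}→1  {1,2,3}→3  {1,3,4}→6  {2,3,4}→3
  placing 0:t first → 12 extensions
  placing 1:u first → 4 extensions
  placing 4:r first → 4 extensions
total linear extensions = 20

20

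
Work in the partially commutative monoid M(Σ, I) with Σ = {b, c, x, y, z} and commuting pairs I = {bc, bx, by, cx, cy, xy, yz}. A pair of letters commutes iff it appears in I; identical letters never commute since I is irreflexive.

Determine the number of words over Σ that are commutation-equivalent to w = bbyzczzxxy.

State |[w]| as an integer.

0(b) covers ∅
1(b) covers 0:b
2(y) covers ∅
3(z) covers 1:b
4(c) covers 3:z
5(z) covers 4:c
6(z) covers 5:z
7(x) covers 6:z
8(x) covers 7:x
9(y) covers 2:y
floor of heap: 0:b, 2:y
completions by unplaced set U, small U first (add the entries for U minus each lowest piece of U):
  |U|=1: {8}:1  {9}:1
  |U|=2: {2,9}:1  {7,8}:1  {8,9}:2
  |U|=3: {2,8,9}:3  {6,7,8}:1  {7,8,9}:3
  |U|=4: {2,7,8,9}:6  {5,6,7,8}:1  {6,7,8,9}:4
  |U|=5: {2,6,7,8,9}:10  {4,5,6,7,8}:1  {5,6,7,8,9}:5
  |U|=6: {2,5,6,7,8,9}:15  {3,4,5,6,7,8}:1  {4,5,6,7,8,9}:6
  |U|=7: {1,3,4,5,6,7,8}:1  {2,4,5,6,7,8,9}:21  {3,4,5,6,7,8,9}:7
  |U|=8: {0,1,3,4,5,6,7,8}:1  {1,3,4,5,6,7,8,9}:8  {2,3,4,5,6,7,8,9}:28
  start at 0(b): 36
  start at 2(y): 9
sum over floor = 45

45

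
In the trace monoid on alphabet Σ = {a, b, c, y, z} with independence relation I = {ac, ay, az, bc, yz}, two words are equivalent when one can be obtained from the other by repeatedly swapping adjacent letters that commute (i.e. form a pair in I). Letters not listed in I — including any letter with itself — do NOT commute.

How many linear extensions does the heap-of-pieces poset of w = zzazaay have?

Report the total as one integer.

piece 0:z — minimal
piece 1:z rests on {0:z}
piece 2:a — minimal
piece 3:z rests on {1:z}
piece 4:a rests on {2:a}
piece 5:a rests on {4:a}
piece 6:y — minimal
minimal pieces: {0:z, 2:a, 6:y}
ways to finish when only these pieces remain (= sum over removing one remaining piece with nothing left below it):
  1 left: {3}→1  {5}→1  {6}→1
  2 left: {1,3}→1  {3,5}→2  {3,6}→2  {4,5}→1  {5,6}→2
  3 left: {0,1,3}→1  {1,3,5}→3  {1,3,6}→3  {2,4,5}→1  {3,4,5}→3  {3,5,6}→6  {4,5,6}→3
  4 left: {0,1,3,5}→4  {0,1,3,6}→4  {1,3,4,5}→6  {1,3,5,6}→12  {2,3,4,5}→4  {2,4,5,6}→4  {3,4,5,6}→12
  5 left: {0,1,3,4,5}→10  {0,1,3,5,6}→20  {1,2,3,4,5}→10  {1,3,4,5,6}→30  {2,3,4,5,6}→20
  placing 0:z first → 60 extensions
  placing 2:a first → 60 extensions
  placing 6:y first → 20 extensions
total linear extensions = 140

140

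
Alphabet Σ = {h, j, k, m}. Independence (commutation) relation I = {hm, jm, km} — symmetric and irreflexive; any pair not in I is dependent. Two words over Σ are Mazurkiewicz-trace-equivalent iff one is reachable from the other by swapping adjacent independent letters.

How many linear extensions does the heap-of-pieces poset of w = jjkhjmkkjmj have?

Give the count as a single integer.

55

#0=j has no predecessor
#1=j depends on [0:j]
#2=k depends on [1:j]
#3=h depends on [2:k]
#4=j depends on [3:h]
#5=m has no predecessor
#6=k depends on [4:j]
#7=k depends on [6:k]
#8=j depends on [7:k]
#9=m depends on [5:m]
#10=j depends on [8:j]
sources: [0:j, 5:m]
N(rest) = Σ N(rest − s) over sources s of rest; N(one piece) = 1:
  size 1 → [9]=1  [10]=1
  size 2 → [5,9]=1  [8,10]=1  [9,10]=2
  size 3 → [5,9,10]=3  [7,8,10]=1  [8,9,10]=3
  size 4 → [5,8,9,10]=6  [6,7,8,10]=1  [7,8,9,10]=4
  size 5 → [4,6,7,8,10]=1  [5,7,8,9,10]=10  [6,7,8,9,10]=5
  size 6 → [3,4,6,7,8,10]=1  [4,6,7,8,9,10]=6  [5,6,7,8,9,10]=15
  size 7 → [2,3,4,6,7,8,10]=1  [3,4,6,7,8,9,10]=7  [4,5,6,7,8,9,10]=21
  size 8 → [1,2,3,4,6,7,8,10]=1  [2,3,4,6,7,8,9,10]=8  [3,4,5,6,7,8,9,10]=28
  size 9 → [0,1,2,3,4,6,7,8,10]=1  [1,2,3,4,6,7,8,9,10]=9  [2,3,4,5,6,7,8,9,10]=36
  first=0(j) contributes 45
  first=5(m) contributes 10
|[w]| = 55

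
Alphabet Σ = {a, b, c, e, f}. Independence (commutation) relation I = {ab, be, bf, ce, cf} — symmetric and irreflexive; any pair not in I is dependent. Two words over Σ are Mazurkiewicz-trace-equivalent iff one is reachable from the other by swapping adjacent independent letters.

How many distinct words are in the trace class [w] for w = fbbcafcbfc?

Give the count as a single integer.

40

piece 0:f — minimal
piece 1:b — minimal
piece 2:b rests on {1:b}
piece 3:c rests on {2:b}
piece 4:a rests on {0:f, 3:c}
piece 5:f rests on {4:a}
piece 6:c rests on {4:a}
piece 7:b rests on {6:c}
piece 8:f rests on {5:f}
piece 9:c rests on {7:b}
minimal pieces: {0:f, 1:b}
ways to finish when only these pieces remain (= sum over removing one remaining piece with nothing left below it):
  1 left: {8}→1  {9}→1
  2 left: {5,8}→1  {7,9}→1  {8,9}→2
  3 left: {5,8,9}→3  {6,7,9}→1  {7,8,9}→3
  4 left: {5,7,8,9}→6  {6,7,8,9}→4
  5 left: {5,6,7,8,9}→10
  6 left: {4,5,6,7,8,9}→10
  7 left: {0,4,5,6,7,8,9}→10  {3,4,5,6,7,8,9}→10
  8 left: {0,3,4,5,6,7,8,9}→20  {2,3,4,5,6,7,8,9}→10
  placing 0:f first → 10 extensions
  placing 1:b first → 30 extensions
total linear extensions = 40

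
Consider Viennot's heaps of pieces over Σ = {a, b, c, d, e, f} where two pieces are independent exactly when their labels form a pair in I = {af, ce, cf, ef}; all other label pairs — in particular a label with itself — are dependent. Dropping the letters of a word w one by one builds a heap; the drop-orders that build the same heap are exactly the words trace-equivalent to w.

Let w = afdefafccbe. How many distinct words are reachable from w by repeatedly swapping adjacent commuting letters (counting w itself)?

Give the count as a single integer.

0(a) covers ∅
1(f) covers ∅
2(d) covers 0:a, 1:f
3(e) covers 2:d
4(f) covers 2:d
5(a) covers 3:e
6(f) covers 4:f
7(c) covers 5:a
8(c) covers 7:c
9(b) covers 6:f, 8:c
10(e) covers 9:b
floor of heap: 0:a, 1:f
completions by unplaced set U, small U first (add the entries for U minus each lowest piece of U):
  |U|=1: {10}:1
  |U|=2: {9,10}:1
  |U|=3: {6,9,10}:1  {8,9,10}:1
  |U|=4: {4,6,9,10}:1  {6,8,9,10}:2  {7,8,9,10}:1
  |U|=5: {4,6,8,9,10}:3  {5,7,8,9,10}:1  {6,7,8,9,10}:3
  |U|=6: {3,5,7,8,9,10}:1  {4,6,7,8,9,10}:6  {5,6,7,8,9,10}:4
  |U|=7: {3,5,6,7,8,9,10}:5  {4,5,6,7,8,9,10}:10
  |U|=8: {3,4,5,6,7,8,9,10}:15
  |U|=9: {2,3,4,5,6,7,8,9,10}:15
  start at 0(a): 15
  start at 1(f): 15
sum over floor = 30

30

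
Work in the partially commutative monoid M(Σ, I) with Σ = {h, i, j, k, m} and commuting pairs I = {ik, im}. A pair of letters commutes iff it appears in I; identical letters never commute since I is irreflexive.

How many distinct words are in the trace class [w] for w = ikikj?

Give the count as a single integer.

6

drop 0:i onto floor
drop 1:k onto floor
drop 2:i onto {0:i}
drop 3:k onto {1:k}
drop 4:j onto {2:i, 3:k}
ground layer = {0:i, 1:k}
drop-orders for the pieces not yet dropped (sum over which currently-grounded one goes next):
  1 to go: {4} 1
  2 to go: {2,4} 1  {3,4} 1
  3 to go: {0,2,4} 1  {1,3,4} 1  {2,3,4} 2
  if 0:i drops first: 3 orders
  if 1:k drops first: 3 orders
heap linearizations: 6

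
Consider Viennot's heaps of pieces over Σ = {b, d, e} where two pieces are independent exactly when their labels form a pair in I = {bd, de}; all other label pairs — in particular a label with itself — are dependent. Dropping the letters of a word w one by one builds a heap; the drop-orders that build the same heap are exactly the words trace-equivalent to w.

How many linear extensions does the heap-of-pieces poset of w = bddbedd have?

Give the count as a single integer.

#0=b has no predecessor
#1=d has no predecessor
#2=d depends on [1:d]
#3=b depends on [0:b]
#4=e depends on [3:b]
#5=d depends on [2:d]
#6=d depends on [5:d]
sources: [0:b, 1:d]
N(rest) = Σ N(rest − s) over sources s of rest; N(one piece) = 1:
  size 1 → [4]=1  [6]=1
  size 2 → [3,4]=1  [4,6]=2  [5,6]=1
  size 3 → [0,3,4]=1  [2,5,6]=1  [3,4,6]=3  [4,5,6]=3
  size 4 → [0,3,4,6]=4  [1,2,5,6]=1  [2,4,5,6]=4  [3,4,5,6]=6
  size 5 → [0,3,4,5,6]=10  [1,2,4,5,6]=5  [2,3,4,5,6]=10
  first=0(b) contributes 15
  first=1(d) contributes 20
|[w]| = 35

35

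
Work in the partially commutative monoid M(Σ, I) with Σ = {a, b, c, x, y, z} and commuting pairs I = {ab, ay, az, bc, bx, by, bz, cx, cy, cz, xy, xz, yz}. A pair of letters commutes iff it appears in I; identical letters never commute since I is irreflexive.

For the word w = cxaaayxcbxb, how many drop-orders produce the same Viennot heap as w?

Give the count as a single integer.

2970

#0=c has no predecessor
#1=x has no predecessor
#2=a depends on [0:c, 1:x]
#3=a depends on [2:a]
#4=a depends on [3:a]
#5=y has no predecessor
#6=x depends on [4:a]
#7=c depends on [4:a]
#8=b has no predecessor
#9=x depends on [6:x]
#10=b depends on [8:b]
sources: [0:c, 1:x, 5:y, 8:b]
N(rest) = Σ N(rest − s) over sources s of rest; N(one piece) = 1:
  size 1 → [5]=1  [7]=1  [9]=1  [10]=1
  size 2 → [5,7]=2  [5,9]=2  [5,10]=2  [6,9]=1  [7,9]=2  [7,10]=2  [8,10]=1  [9,10]=2
  size 3 → [5,6,9]=3  [5,7,9]=6  [5,7,10]=6  [5,8,10]=3  [5,9,10]=6  [6,7,9]=3  [6,9,10]=3  [7,8,10]=3  [7,9,10]=6  [8,9,10]=3
  size 4 → [4,6,7,9]=3  [5,6,7,9]=12  [5,6,9,10]=12  [5,7,8,10]=12  [5,7,9,10]=24  [5,8,9,10]=12  [6,7,9,10]=12  [6,8,9,10]=6  [7,8,9,10]=12
  size 5 → [3,4,6,7,9]=3  [4,5,6,7,9]=15  [4,6,7,9,10]=15  [5,6,7,9,10]=60  [5,6,8,9,10]=30  [5,7,8,9,10]=60  [6,7,8,9,10]=30
  size 6 → [2,3,4,6,7,9]=3  [3,4,5,6,7,9]=18  [3,4,6,7,9,10]=18  [4,5,6,7,9,10]=90  [4,6,7,8,9,10]=45  [5,6,7,8,9,10]=180
  size 7 → [0,2,3,4,6,7,9]=3  [1,2,3,4,6,7,9]=3  [2,3,4,5,6,7,9]=21  [2,3,4,6,7,9,10]=21  [3,4,5,6,7,9,10]=126  [3,4,6,7,8,9,10]=63  [4,5,6,7,8,9,10]=315
  size 8 → [0,1,2,3,4,6,7,9]=6  [0,2,3,4,5,6,7,9]=24  [0,2,3,4,6,7,9,10]=24  [1,2,3,4,5,6,7,9]=24  [1,2,3,4,6,7,9,10]=24  [2,3,4,5,6,7,9,10]=168  [2,3,4,6,7,8,9,10]=84  [3,4,5,6,7,8,9,10]=504
  size 9 → [0,1,2,3,4,5,6,7,9]=54  [0,1,2,3,4,6,7,9,10]=54  [0,2,3,4,5,6,7,9,10]=216  [0,2,3,4,6,7,8,9,10]=108  [1,2,3,4,5,6,7,9,10]=216  [1,2,3,4,6,7,8,9,10]=108  [2,3,4,5,6,7,8,9,10]=756
  first=0(c) contributes 1080
  first=1(x) contributes 1080
  first=5(y) contributes 270
  first=8(b) contributes 540
|[w]| = 2970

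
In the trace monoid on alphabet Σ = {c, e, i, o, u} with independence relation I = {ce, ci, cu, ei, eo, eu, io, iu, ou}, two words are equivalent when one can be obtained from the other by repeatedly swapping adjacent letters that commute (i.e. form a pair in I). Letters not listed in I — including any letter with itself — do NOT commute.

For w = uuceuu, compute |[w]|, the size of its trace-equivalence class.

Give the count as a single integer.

30

drop 0:u onto floor
drop 1:u onto {0:u}
drop 2:c onto floor
drop 3:e onto floor
drop 4:u onto {1:u}
drop 5:u onto {4:u}
ground layer = {0:u, 2:c, 3:e}
drop-orders for the pieces not yet dropped (sum over which currently-grounded one goes next):
  1 to go: {2} 1  {3} 1  {5} 1
  2 to go: {2,3} 2  {2,5} 2  {3,5} 2  {4,5} 1
  3 to go: {1,4,5} 1  {2,3,5} 6  {2,4,5} 3  {3,4,5} 3
  4 to go: {0,1,4,5} 1  {1,2,4,5} 4  {1,3,4,5} 4  {2,3,4,5} 12
  if 0:u drops first: 20 orders
  if 2:c drops first: 5 orders
  if 3:e drops first: 5 orders
heap linearizations: 30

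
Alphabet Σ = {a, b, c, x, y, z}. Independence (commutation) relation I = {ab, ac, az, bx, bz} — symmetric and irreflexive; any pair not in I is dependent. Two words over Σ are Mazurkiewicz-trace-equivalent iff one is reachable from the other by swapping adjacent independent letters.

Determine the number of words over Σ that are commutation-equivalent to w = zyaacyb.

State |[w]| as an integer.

3

drop 0:z onto floor
drop 1:y onto {0:z}
drop 2:a onto {1:y}
drop 3:a onto {2:a}
drop 4:c onto {1:y}
drop 5:y onto {3:a, 4:c}
drop 6:b onto {5:y}
ground layer = {0:z}
drop-orders for the pieces not yet dropped (sum over which currently-grounded one goes next):
  1 to go: {6} 1
  2 to go: {5,6} 1
  3 to go: {3,5,6} 1  {4,5,6} 1
  4 to go: {2,3,5,6} 1  {3,4,5,6} 2
  5 to go: {2,3,4,5,6} 3
  if 0:z drops first: 3 orders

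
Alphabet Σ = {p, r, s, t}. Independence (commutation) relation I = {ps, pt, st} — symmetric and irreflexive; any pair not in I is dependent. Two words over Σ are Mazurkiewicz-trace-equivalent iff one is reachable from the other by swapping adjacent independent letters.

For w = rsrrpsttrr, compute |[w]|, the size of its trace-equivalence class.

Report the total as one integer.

#0=r has no predecessor
#1=s depends on [0:r]
#2=r depends on [1:s]
#3=r depends on [2:r]
#4=p depends on [3:r]
#5=s depends on [3:r]
#6=t depends on [3:r]
#7=t depends on [6:t]
#8=r depends on [4:p, 5:s, 7:t]
#9=r depends on [8:r]
sources: [0:r]
N(rest) = Σ N(rest − s) over sources s of rest; N(one piece) = 1:
  size 1 → [9]=1
  size 2 → [8,9]=1
  size 3 → [4,8,9]=1  [5,8,9]=1  [7,8,9]=1
  size 4 → [4,5,8,9]=2  [4,7,8,9]=2  [5,7,8,9]=2  [6,7,8,9]=1
  size 5 → [4,5,7,8,9]=6  [4,6,7,8,9]=3  [5,6,7,8,9]=3
  size 6 → [4,5,6,7,8,9]=12
  size 7 → [3,4,5,6,7,8,9]=12
  size 8 → [2,3,4,5,6,7,8,9]=12
  first=0(r) contributes 12

12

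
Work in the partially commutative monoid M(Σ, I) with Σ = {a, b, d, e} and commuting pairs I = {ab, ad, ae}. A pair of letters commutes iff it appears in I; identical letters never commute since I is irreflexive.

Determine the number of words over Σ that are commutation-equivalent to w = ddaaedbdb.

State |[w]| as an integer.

0(d) covers ∅
1(d) covers 0:d
2(a) covers ∅
3(a) covers 2:a
4(e) covers 1:d
5(d) covers 4:e
6(b) covers 5:d
7(d) covers 6:b
8(b) covers 7:d
floor of heap: 0:d, 2:a
completions by unplaced set U, small U first (add the entries for U minus each lowest piece of U):
  |U|=1: {3}:1  {8}:1
  |U|=2: {2,3}:1  {3,8}:2  {7,8}:1
  |U|=3: {2,3,8}:3  {3,7,8}:3  {6,7,8}:1
  |U|=4: {2,3,7,8}:6  {3,6,7,8}:4  {5,6,7,8}:1
  |U|=5: {2,3,6,7,8}:10  {3,5,6,7,8}:5  {4,5,6,7,8}:1
  |U|=6: {1,4,5,6,7,8}:1  {2,3,5,6,7,8}:15  {3,4,5,6,7,8}:6
  |U|=7: {0,1,4,5,6,7,8}:1  {1,3,4,5,6,7,8}:7  {2,3,4,5,6,7,8}:21
  start at 0(d): 28
  start at 2(a): 8
sum over floor = 36

36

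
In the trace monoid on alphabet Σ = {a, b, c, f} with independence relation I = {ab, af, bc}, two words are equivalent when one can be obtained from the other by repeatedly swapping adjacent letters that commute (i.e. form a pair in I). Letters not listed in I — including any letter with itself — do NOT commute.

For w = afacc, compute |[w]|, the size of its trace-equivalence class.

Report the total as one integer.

3

#0=a has no predecessor
#1=f has no predecessor
#2=a depends on [0:a]
#3=c depends on [1:f, 2:a]
#4=c depends on [3:c]
sources: [0:a, 1:f]
N(rest) = Σ N(rest − s) over sources s of rest; N(one piece) = 1:
  size 1 → [4]=1
  size 2 → [3,4]=1
  size 3 → [1,3,4]=1  [2,3,4]=1
  first=0(a) contributes 2
  first=1(f) contributes 1
|[w]| = 3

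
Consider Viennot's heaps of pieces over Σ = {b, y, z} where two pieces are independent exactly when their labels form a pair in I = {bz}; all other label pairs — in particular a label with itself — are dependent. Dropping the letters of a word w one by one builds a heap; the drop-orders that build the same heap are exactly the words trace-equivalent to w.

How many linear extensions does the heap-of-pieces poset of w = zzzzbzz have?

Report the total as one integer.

0(z) covers ∅
1(z) covers 0:z
2(z) covers 1:z
3(z) covers 2:z
4(b) covers ∅
5(z) covers 3:z
6(z) covers 5:z
floor of heap: 0:z, 4:b
completions by unplaced set U, small U first (add the entries for U minus each lowest piece of U):
  |U|=1: {4}:1  {6}:1
  |U|=2: {4,6}:2  {5,6}:1
  |U|=3: {3,5,6}:1  {4,5,6}:3
  |U|=4: {2,3,5,6}:1  {3,4,5,6}:4
  |U|=5: {1,2,3,5,6}:1  {2,3,4,5,6}:5
  start at 0(z): 6
  start at 4(b): 1
sum over floor = 7

7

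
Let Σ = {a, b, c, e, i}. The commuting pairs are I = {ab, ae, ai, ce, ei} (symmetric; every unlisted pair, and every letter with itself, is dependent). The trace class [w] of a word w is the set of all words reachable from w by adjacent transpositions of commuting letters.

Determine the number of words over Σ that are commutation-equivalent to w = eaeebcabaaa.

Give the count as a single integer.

25

drop 0:e onto floor
drop 1:a onto floor
drop 2:e onto {0:e}
drop 3:e onto {2:e}
drop 4:b onto {3:e}
drop 5:c onto {1:a, 4:b}
drop 6:a onto {5:c}
drop 7:b onto {5:c}
drop 8:a onto {6:a}
drop 9:a onto {8:a}
drop 10:a onto {9:a}
ground layer = {0:e, 1:a}
drop-orders for the pieces not yet dropped (sum over which currently-grounded one goes next):
  1 to go: {7} 1  {10} 1
  2 to go: {7,10} 2  {9,10} 1
  3 to go: {7,9,10} 3  {8,9,10} 1
  4 to go: {6,8,9,10} 1  {7,8,9,10} 4
  5 to go: {6,7,8,9,10} 5
  6 to go: {5,6,7,8,9,10} 5
  7 to go: {1,5,6,7,8,9,10} 5  {4,5,6,7,8,9,10} 5
  8 to go: {1,4,5,6,7,8,9,10} 10  {3,4,5,6,7,8,9,10} 5
  9 to go: {1,3,4,5,6,7,8,9,10} 15  {2,3,4,5,6,7,8,9,10} 5
  if 0:e drops first: 20 orders
  if 1:a drops first: 5 orders
heap linearizations: 25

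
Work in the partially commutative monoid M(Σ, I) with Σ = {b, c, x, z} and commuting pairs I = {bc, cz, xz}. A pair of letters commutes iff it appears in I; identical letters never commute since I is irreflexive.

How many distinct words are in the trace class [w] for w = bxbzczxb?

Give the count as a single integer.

0(b) covers ∅
1(x) covers 0:b
2(b) covers 1:x
3(z) covers 2:b
4(c) covers 1:x
5(z) covers 3:z
6(x) covers 2:b, 4:c
7(b) covers 5:z, 6:x
floor of heap: 0:b
completions by unplaced set U, small U first (add the entries for U minus each lowest piece of U):
  |U|=1: {7}:1
  |U|=2: {5,7}:1  {6,7}:1
  |U|=3: {3,5,7}:1  {4,6,7}:1  {5,6,7}:2
  |U|=4: {3,5,6,7}:3  {4,5,6,7}:3
  |U|=5: {2,3,5,6,7}:3  {3,4,5,6,7}:6
  |U|=6: {2,3,4,5,6,7}:9
  start at 0(b): 9

9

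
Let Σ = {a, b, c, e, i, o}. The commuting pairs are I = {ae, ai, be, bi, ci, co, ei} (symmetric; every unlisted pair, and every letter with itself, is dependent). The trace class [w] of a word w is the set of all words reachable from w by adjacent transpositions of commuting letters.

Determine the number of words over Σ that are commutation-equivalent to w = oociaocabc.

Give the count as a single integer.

drop 0:o onto floor
drop 1:o onto {0:o}
drop 2:c onto floor
drop 3:i onto {1:o}
drop 4:a onto {1:o, 2:c}
drop 5:o onto {3:i, 4:a}
drop 6:c onto {4:a}
drop 7:a onto {5:o, 6:c}
drop 8:b onto {7:a}
drop 9:c onto {8:b}
ground layer = {0:o, 2:c}
drop-orders for the pieces not yet dropped (sum over which currently-grounded one goes next):
  1 to go: {9} 1
  2 to go: {8,9} 1
  3 to go: {7,8,9} 1
  4 to go: {5,7,8,9} 1  {6,7,8,9} 1
  5 to go: {3,5,7,8,9} 1  {5,6,7,8,9} 2
  6 to go: {3,5,6,7,8,9} 3  {4,5,6,7,8,9} 2
  7 to go: {2,4,5,6,7,8,9} 2  {3,4,5,6,7,8,9} 5
  8 to go: {1,3,4,5,6,7,8,9} 5  {2,3,4,5,6,7,8,9} 7
  if 0:o drops first: 12 orders
  if 2:c drops first: 5 orders
heap linearizations: 17

17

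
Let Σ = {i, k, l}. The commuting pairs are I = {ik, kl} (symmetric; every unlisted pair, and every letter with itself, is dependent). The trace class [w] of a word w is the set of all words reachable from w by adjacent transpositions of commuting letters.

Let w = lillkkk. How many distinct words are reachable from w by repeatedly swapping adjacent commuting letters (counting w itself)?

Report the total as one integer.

35

#0=l has no predecessor
#1=i depends on [0:l]
#2=l depends on [1:i]
#3=l depends on [2:l]
#4=k has no predecessor
#5=k depends on [4:k]
#6=k depends on [5:k]
sources: [0:l, 4:k]
N(rest) = Σ N(rest − s) over sources s of rest; N(one piece) = 1:
  size 1 → [3]=1  [6]=1
  size 2 → [2,3]=1  [3,6]=2  [5,6]=1
  size 3 → [1,2,3]=1  [2,3,6]=3  [3,5,6]=3  [4,5,6]=1
  size 4 → [0,1,2,3]=1  [1,2,3,6]=4  [2,3,5,6]=6  [3,4,5,6]=4
  size 5 → [0,1,2,3,6]=5  [1,2,3,5,6]=10  [2,3,4,5,6]=10
  first=0(l) contributes 20
  first=4(k) contributes 15
|[w]| = 35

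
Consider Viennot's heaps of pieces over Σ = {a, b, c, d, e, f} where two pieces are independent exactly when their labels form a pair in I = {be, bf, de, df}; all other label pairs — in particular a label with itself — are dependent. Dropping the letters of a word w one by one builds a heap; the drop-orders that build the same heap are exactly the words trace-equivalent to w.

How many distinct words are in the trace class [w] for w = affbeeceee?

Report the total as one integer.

drop 0:a onto floor
drop 1:f onto {0:a}
drop 2:f onto {1:f}
drop 3:b onto {0:a}
drop 4:e onto {2:f}
drop 5:e onto {4:e}
drop 6:c onto {3:b, 5:e}
drop 7:e onto {6:c}
drop 8:e onto {7:e}
drop 9:e onto {8:e}
ground layer = {0:a}
drop-orders for the pieces not yet dropped (sum over which currently-grounded one goes next):
  1 to go: {9} 1
  2 to go: {8,9} 1
  3 to go: {7,8,9} 1
  4 to go: {6,7,8,9} 1
  5 to go: {3,6,7,8,9} 1  {5,6,7,8,9} 1
  6 to go: {3,5,6,7,8,9} 2  {4,5,6,7,8,9} 1
  7 to go: {2,4,5,6,7,8,9} 1  {3,4,5,6,7,8,9} 3
  8 to go: {1,2,4,5,6,7,8,9} 1  {2,3,4,5,6,7,8,9} 4
  if 0:a drops first: 5 orders

5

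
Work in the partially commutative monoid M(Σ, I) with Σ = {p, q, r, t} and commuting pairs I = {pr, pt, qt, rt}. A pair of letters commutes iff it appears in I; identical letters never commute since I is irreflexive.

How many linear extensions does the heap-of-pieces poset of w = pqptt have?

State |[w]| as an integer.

10

drop 0:p onto floor
drop 1:q onto {0:p}
drop 2:p onto {1:q}
drop 3:t onto floor
drop 4:t onto {3:t}
ground layer = {0:p, 3:t}
drop-orders for the pieces not yet dropped (sum over which currently-grounded one goes next):
  1 to go: {2} 1  {4} 1
  2 to go: {1,2} 1  {2,4} 2  {3,4} 1
  3 to go: {0,1,2} 1  {1,2,4} 3  {2,3,4} 3
  if 0:p drops first: 6 orders
  if 3:t drops first: 4 orders
heap linearizations: 10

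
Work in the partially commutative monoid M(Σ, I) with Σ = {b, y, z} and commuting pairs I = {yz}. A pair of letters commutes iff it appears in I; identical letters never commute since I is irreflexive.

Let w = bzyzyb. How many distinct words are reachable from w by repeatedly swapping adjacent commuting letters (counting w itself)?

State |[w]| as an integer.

6

drop 0:b onto floor
drop 1:z onto {0:b}
drop 2:y onto {0:b}
drop 3:z onto {1:z}
drop 4:y onto {2:y}
drop 5:b onto {3:z, 4:y}
ground layer = {0:b}
drop-orders for the pieces not yet dropped (sum over which currently-grounded one goes next):
  1 to go: {5} 1
  2 to go: {3,5} 1  {4,5} 1
  3 to go: {1,3,5} 1  {2,4,5} 1  {3,4,5} 2
  4 to go: {1,3,4,5} 3  {2,3,4,5} 3
  if 0:b drops first: 6 orders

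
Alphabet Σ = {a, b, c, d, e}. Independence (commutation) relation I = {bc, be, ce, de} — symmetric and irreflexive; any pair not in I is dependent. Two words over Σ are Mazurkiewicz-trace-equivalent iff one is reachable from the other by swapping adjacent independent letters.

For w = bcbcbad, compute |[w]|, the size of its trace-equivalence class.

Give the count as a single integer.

drop 0:b onto floor
drop 1:c onto floor
drop 2:b onto {0:b}
drop 3:c onto {1:c}
drop 4:b onto {2:b}
drop 5:a onto {3:c, 4:b}
drop 6:d onto {5:a}
ground layer = {0:b, 1:c}
drop-orders for the pieces not yet dropped (sum over which currently-grounded one goes next):
  1 to go: {6} 1
  2 to go: {5,6} 1
  3 to go: {3,5,6} 1  {4,5,6} 1
  4 to go: {1,3,5,6} 1  {2,4,5,6} 1  {3,4,5,6} 2
  5 to go: {0,2,4,5,6} 1  {1,3,4,5,6} 3  {2,3,4,5,6} 3
  if 0:b drops first: 6 orders
  if 1:c drops first: 4 orders
heap linearizations: 10

10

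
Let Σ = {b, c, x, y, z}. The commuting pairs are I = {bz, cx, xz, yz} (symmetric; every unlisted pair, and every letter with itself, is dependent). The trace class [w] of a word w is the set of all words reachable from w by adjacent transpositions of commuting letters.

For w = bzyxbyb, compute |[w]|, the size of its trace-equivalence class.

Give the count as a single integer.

7

piece 0:b — minimal
piece 1:z — minimal
piece 2:y rests on {0:b}
piece 3:x rests on {2:y}
piece 4:b rests on {3:x}
piece 5:y rests on {4:b}
piece 6:b rests on {5:y}
minimal pieces: {0:b, 1:z}
ways to finish when only these pieces remain (= sum over removing one remaining piece with nothing left below it):
  1 left: {1}→1  {6}→1
  2 left: {1,6}→2  {5,6}→1
  3 left: {1,5,6}→3  {4,5,6}→1
  4 left: {1,4,5,6}→4  {3,4,5,6}→1
  5 left: {1,3,4,5,6}→5  {2,3,4,5,6}→1
  placing 0:b first → 6 extensions
  placing 1:z first → 1 extensions
total linear extensions = 7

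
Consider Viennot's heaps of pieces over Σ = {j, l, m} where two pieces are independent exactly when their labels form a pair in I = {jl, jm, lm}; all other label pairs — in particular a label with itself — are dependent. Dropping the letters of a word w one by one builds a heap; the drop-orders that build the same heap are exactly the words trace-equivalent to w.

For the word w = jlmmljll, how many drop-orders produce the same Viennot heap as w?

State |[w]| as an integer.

420

piece 0:j — minimal
piece 1:l — minimal
piece 2:m — minimal
piece 3:m rests on {2:m}
piece 4:l rests on {1:l}
piece 5:j rests on {0:j}
piece 6:l rests on {4:l}
piece 7:l rests on {6:l}
minimal pieces: {0:j, 1:l, 2:m}
ways to finish when only these pieces remain (= sum over removing one remaining piece with nothing left below it):
  1 left: {3}→1  {5}→1  {7}→1
  2 left: {0,5}→1  {2,3}→1  {3,5}→2  {3,7}→2  {5,7}→2  {6,7}→1
  3 left: {0,3,5}→3  {0,5,7}→3  {2,3,5}→3  {2,3,7}→3  {3,5,7}→6  {3,6,7}→3  {4,6,7}→1  {5,6,7}→3
  4 left: {0,2,3,5}→6  {0,3,5,7}→12  {0,5,6,7}→6  {1,4,6,7}→1  {2,3,5,7}→12  {2,3,6,7}→6  {3,4,6,7}→4  {3,5,6,7}→12  {4,5,6,7}→4
  5 left: {0,2,3,5,7}→30  {0,3,5,6,7}→30  {0,4,5,6,7}→10  {1,3,4,6,7}→5  {1,4,5,6,7}→5  {2,3,4,6,7}→10  {2,3,5,6,7}→30  {3,4,5,6,7}→20
  6 left: {0,1,4,5,6,7}→15  {0,2,3,5,6,7}→90  {0,3,4,5,6,7}→60  {1,2,3,4,6,7}→15  {1,3,4,5,6,7}→30  {2,3,4,5,6,7}→60
  placing 0:j first → 105 extensions
  placing 1:l first → 210 extensions
  placing 2:m first → 105 extensions
total linear extensions = 420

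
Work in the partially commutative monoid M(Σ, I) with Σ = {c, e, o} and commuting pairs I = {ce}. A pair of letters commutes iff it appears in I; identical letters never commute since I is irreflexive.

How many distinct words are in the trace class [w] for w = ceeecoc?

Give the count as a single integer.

#0=c has no predecessor
#1=e has no predecessor
#2=e depends on [1:e]
#3=e depends on [2:e]
#4=c depends on [0:c]
#5=o depends on [3:e, 4:c]
#6=c depends on [5:o]
sources: [0:c, 1:e]
N(rest) = Σ N(rest − s) over sources s of rest; N(one piece) = 1:
  size 1 → [6]=1
  size 2 → [5,6]=1
  size 3 → [3,5,6]=1  [4,5,6]=1
  size 4 → [0,4,5,6]=1  [2,3,5,6]=1  [3,4,5,6]=2
  size 5 → [0,3,4,5,6]=3  [1,2,3,5,6]=1  [2,3,4,5,6]=3
  first=0(c) contributes 4
  first=1(e) contributes 6
|[w]| = 10

10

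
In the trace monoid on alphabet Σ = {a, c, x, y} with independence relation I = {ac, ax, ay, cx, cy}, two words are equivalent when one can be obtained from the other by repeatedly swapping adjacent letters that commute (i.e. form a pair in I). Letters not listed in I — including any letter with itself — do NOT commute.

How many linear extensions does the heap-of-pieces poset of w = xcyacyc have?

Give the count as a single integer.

140

#0=x has no predecessor
#1=c has no predecessor
#2=y depends on [0:x]
#3=a has no predecessor
#4=c depends on [1:c]
#5=y depends on [2:y]
#6=c depends on [4:c]
sources: [0:x, 1:c, 3:a]
N(rest) = Σ N(rest − s) over sources s of rest; N(one piece) = 1:
  size 1 → [3]=1  [5]=1  [6]=1
  size 2 → [2,5]=1  [3,5]=2  [3,6]=2  [4,6]=1  [5,6]=2
  size 3 → [0,2,5]=1  [1,4,6]=1  [2,3,5]=3  [2,5,6]=3  [3,4,6]=3  [3,5,6]=6  [4,5,6]=3
  size 4 → [0,2,3,5]=4  [0,2,5,6]=4  [1,3,4,6]=4  [1,4,5,6]=4  [2,3,5,6]=12  [2,4,5,6]=6  [3,4,5,6]=12
  size 5 → [0,2,3,5,6]=20  [0,2,4,5,6]=10  [1,2,4,5,6]=10  [1,3,4,5,6]=20  [2,3,4,5,6]=30
  first=0(x) contributes 60
  first=1(c) contributes 60
  first=3(a) contributes 20
|[w]| = 140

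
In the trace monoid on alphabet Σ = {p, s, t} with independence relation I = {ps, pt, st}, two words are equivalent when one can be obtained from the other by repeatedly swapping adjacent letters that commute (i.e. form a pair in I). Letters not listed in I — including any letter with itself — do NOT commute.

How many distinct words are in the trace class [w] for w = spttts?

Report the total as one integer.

#0=s has no predecessor
#1=p has no predecessor
#2=t has no predecessor
#3=t depends on [2:t]
#4=t depends on [3:t]
#5=s depends on [0:s]
sources: [0:s, 1:p, 2:t]
N(rest) = Σ N(rest − s) over sources s of rest; N(one piece) = 1:
  size 1 → [1]=1  [4]=1  [5]=1
  size 2 → [0,5]=1  [1,4]=2  [1,5]=2  [3,4]=1  [4,5]=2
  size 3 → [0,1,5]=3  [0,4,5]=3  [1,3,4]=3  [1,4,5]=6  [2,3,4]=1  [3,4,5]=3
  size 4 → [0,1,4,5]=12  [0,3,4,5]=6  [1,2,3,4]=4  [1,3,4,5]=12  [2,3,4,5]=4
  first=0(s) contributes 20
  first=1(p) contributes 10
  first=2(t) contributes 30
|[w]| = 60

60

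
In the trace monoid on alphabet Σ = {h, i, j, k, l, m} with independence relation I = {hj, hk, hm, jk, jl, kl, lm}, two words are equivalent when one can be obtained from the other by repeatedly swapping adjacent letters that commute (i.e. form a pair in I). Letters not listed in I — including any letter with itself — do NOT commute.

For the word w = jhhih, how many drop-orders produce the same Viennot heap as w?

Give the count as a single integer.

3

drop 0:j onto floor
drop 1:h onto floor
drop 2:h onto {1:h}
drop 3:i onto {0:j, 2:h}
drop 4:h onto {3:i}
ground layer = {0:j, 1:h}
drop-orders for the pieces not yet dropped (sum over which currently-grounded one goes next):
  1 to go: {4} 1
  2 to go: {3,4} 1
  3 to go: {0,3,4} 1  {2,3,4} 1
  if 0:j drops first: 1 orders
  if 1:h drops first: 2 orders
heap linearizations: 3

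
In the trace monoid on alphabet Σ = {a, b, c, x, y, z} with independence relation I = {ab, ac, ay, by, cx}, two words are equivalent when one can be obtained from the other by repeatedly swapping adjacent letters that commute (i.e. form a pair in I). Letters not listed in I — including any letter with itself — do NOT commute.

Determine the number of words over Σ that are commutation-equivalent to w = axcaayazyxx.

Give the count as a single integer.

18

0(a) covers ∅
1(x) covers 0:a
2(c) covers ∅
3(a) covers 1:x
4(a) covers 3:a
5(y) covers 1:x, 2:c
6(a) covers 4:a
7(z) covers 5:y, 6:a
8(y) covers 7:z
9(x) covers 8:y
10(x) covers 9:x
floor of heap: 0:a, 2:c
completions by unplaced set U, small U first (add the entries for U minus each lowest piece of U):
  |U|=1: {10}:1
  |U|=2: {9,10}:1
  |U|=3: {8,9,10}:1
  |U|=4: {7,8,9,10}:1
  |U|=5: {5,7,8,9,10}:1  {6,7,8,9,10}:1
  |U|=6: {2,5,7,8,9,10}:1  {4,6,7,8,9,10}:1  {5,6,7,8,9,10}:2
  |U|=7: {2,5,6,7,8,9,10}:3  {3,4,6,7,8,9,10}:1  {4,5,6,7,8,9,10}:3
  |U|=8: {2,4,5,6,7,8,9,10}:6  {3,4,5,6,7,8,9,10}:4
  |U|=9: {1,3,4,5,6,7,8,9,10}:4  {2,3,4,5,6,7,8,9,10}:10
  start at 0(a): 14
  start at 2(c): 4
sum over floor = 18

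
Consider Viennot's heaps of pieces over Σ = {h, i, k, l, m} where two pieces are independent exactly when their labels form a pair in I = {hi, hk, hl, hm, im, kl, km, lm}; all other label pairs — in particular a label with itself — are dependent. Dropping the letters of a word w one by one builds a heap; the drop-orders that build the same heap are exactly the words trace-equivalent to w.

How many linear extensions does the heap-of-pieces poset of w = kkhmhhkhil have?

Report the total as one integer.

0(k) covers ∅
1(k) covers 0:k
2(h) covers ∅
3(m) covers ∅
4(h) covers 2:h
5(h) covers 4:h
6(k) covers 1:k
7(h) covers 5:h
8(i) covers 6:k
9(l) covers 8:i
floor of heap: 0:k, 2:h, 3:m
completions by unplaced set U, small U first (add the entries for U minus each lowest piece of U):
  |U|=1: {3}:1  {7}:1  {9}:1
  |U|=2: {3,7}:2  {3,9}:2  {5,7}:1  {7,9}:2  {8,9}:1
  |U|=3: {3,5,7}:3  {3,7,9}:6  {3,8,9}:3  {4,5,7}:1  {5,7,9}:3  {6,8,9}:1  {7,8,9}:3
  |U|=4: {1,6,8,9}:1  {2,4,5,7}:1  {3,4,5,7}:4  {3,5,7,9}:12  {3,6,8,9}:4  {3,7,8,9}:12  {4,5,7,9}:4  {5,7,8,9}:6  {6,7,8,9}:4
  |U|=5: {0,1,6,8,9}:1  {1,3,6,8,9}:5  {1,6,7,8,9}:5  {2,3,4,5,7}:5  {2,4,5,7,9}:5  {3,4,5,7,9}:20  {3,5,7,8,9}:30  {3,6,7,8,9}:20  {4,5,7,8,9}:10  {5,6,7,8,9}:10
  |U|=6: {0,1,3,6,8,9}:6  {0,1,6,7,8,9}:6  {1,3,6,7,8,9}:30  {1,5,6,7,8,9}:15  {2,3,4,5,7,9}:30  {2,4,5,7,8,9}:15  {3,4,5,7,8,9}:60  {3,5,6,7,8,9}:60  {4,5,6,7,8,9}:20
  |U|=7: {0,1,3,6,7,8,9}:42  {0,1,5,6,7,8,9}:21  {1,3,5,6,7,8,9}:105  {1,4,5,6,7,8,9}:35  {2,3,4,5,7,8,9}:105  {2,4,5,6,7,8,9}:35  {3,4,5,6,7,8,9}:140
  |U|=8: {0,1,3,5,6,7,8,9}:168  {0,1,4,5,6,7,8,9}:56  {1,2,4,5,6,7,8,9}:70  {1,3,4,5,6,7,8,9}:280  {2,3,4,5,6,7,8,9}:280
  start at 0(k): 630
  start at 2(h): 504
  start at 3(m): 126
sum over floor = 1260

1260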